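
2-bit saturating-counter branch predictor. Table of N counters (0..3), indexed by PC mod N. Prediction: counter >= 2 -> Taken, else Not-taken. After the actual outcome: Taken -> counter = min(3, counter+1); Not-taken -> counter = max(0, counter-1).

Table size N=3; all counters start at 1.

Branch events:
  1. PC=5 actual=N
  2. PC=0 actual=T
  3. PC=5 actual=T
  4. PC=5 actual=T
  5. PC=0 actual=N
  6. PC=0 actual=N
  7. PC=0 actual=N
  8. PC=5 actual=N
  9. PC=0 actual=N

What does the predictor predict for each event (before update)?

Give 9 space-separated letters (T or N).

Answer: N N N N T N N T N

Derivation:
Ev 1: PC=5 idx=2 pred=N actual=N -> ctr[2]=0
Ev 2: PC=0 idx=0 pred=N actual=T -> ctr[0]=2
Ev 3: PC=5 idx=2 pred=N actual=T -> ctr[2]=1
Ev 4: PC=5 idx=2 pred=N actual=T -> ctr[2]=2
Ev 5: PC=0 idx=0 pred=T actual=N -> ctr[0]=1
Ev 6: PC=0 idx=0 pred=N actual=N -> ctr[0]=0
Ev 7: PC=0 idx=0 pred=N actual=N -> ctr[0]=0
Ev 8: PC=5 idx=2 pred=T actual=N -> ctr[2]=1
Ev 9: PC=0 idx=0 pred=N actual=N -> ctr[0]=0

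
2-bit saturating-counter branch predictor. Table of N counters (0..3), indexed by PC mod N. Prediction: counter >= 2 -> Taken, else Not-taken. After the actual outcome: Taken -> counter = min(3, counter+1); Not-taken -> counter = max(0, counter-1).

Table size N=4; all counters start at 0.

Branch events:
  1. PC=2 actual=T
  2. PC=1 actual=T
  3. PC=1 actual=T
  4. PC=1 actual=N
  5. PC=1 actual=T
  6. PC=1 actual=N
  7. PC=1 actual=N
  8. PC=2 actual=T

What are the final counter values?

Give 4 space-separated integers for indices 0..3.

Ev 1: PC=2 idx=2 pred=N actual=T -> ctr[2]=1
Ev 2: PC=1 idx=1 pred=N actual=T -> ctr[1]=1
Ev 3: PC=1 idx=1 pred=N actual=T -> ctr[1]=2
Ev 4: PC=1 idx=1 pred=T actual=N -> ctr[1]=1
Ev 5: PC=1 idx=1 pred=N actual=T -> ctr[1]=2
Ev 6: PC=1 idx=1 pred=T actual=N -> ctr[1]=1
Ev 7: PC=1 idx=1 pred=N actual=N -> ctr[1]=0
Ev 8: PC=2 idx=2 pred=N actual=T -> ctr[2]=2

Answer: 0 0 2 0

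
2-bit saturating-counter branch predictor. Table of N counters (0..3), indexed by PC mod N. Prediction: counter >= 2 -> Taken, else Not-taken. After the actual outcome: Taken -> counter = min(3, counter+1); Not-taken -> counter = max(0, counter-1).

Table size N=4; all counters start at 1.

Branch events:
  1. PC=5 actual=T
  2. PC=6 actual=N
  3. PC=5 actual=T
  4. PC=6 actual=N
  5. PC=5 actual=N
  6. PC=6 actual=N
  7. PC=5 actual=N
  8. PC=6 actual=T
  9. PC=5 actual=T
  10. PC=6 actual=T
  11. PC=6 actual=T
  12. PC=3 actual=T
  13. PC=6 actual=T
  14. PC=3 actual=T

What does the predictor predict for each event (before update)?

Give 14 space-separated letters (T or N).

Ev 1: PC=5 idx=1 pred=N actual=T -> ctr[1]=2
Ev 2: PC=6 idx=2 pred=N actual=N -> ctr[2]=0
Ev 3: PC=5 idx=1 pred=T actual=T -> ctr[1]=3
Ev 4: PC=6 idx=2 pred=N actual=N -> ctr[2]=0
Ev 5: PC=5 idx=1 pred=T actual=N -> ctr[1]=2
Ev 6: PC=6 idx=2 pred=N actual=N -> ctr[2]=0
Ev 7: PC=5 idx=1 pred=T actual=N -> ctr[1]=1
Ev 8: PC=6 idx=2 pred=N actual=T -> ctr[2]=1
Ev 9: PC=5 idx=1 pred=N actual=T -> ctr[1]=2
Ev 10: PC=6 idx=2 pred=N actual=T -> ctr[2]=2
Ev 11: PC=6 idx=2 pred=T actual=T -> ctr[2]=3
Ev 12: PC=3 idx=3 pred=N actual=T -> ctr[3]=2
Ev 13: PC=6 idx=2 pred=T actual=T -> ctr[2]=3
Ev 14: PC=3 idx=3 pred=T actual=T -> ctr[3]=3

Answer: N N T N T N T N N N T N T T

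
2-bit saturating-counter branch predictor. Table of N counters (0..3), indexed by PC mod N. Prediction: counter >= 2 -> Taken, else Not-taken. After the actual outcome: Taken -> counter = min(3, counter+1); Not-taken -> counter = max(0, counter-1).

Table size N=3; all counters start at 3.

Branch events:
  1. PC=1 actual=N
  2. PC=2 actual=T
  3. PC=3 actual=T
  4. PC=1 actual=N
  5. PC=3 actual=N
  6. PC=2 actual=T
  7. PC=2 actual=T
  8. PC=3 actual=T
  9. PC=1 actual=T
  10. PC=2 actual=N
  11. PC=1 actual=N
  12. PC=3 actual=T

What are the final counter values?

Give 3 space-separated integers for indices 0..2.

Ev 1: PC=1 idx=1 pred=T actual=N -> ctr[1]=2
Ev 2: PC=2 idx=2 pred=T actual=T -> ctr[2]=3
Ev 3: PC=3 idx=0 pred=T actual=T -> ctr[0]=3
Ev 4: PC=1 idx=1 pred=T actual=N -> ctr[1]=1
Ev 5: PC=3 idx=0 pred=T actual=N -> ctr[0]=2
Ev 6: PC=2 idx=2 pred=T actual=T -> ctr[2]=3
Ev 7: PC=2 idx=2 pred=T actual=T -> ctr[2]=3
Ev 8: PC=3 idx=0 pred=T actual=T -> ctr[0]=3
Ev 9: PC=1 idx=1 pred=N actual=T -> ctr[1]=2
Ev 10: PC=2 idx=2 pred=T actual=N -> ctr[2]=2
Ev 11: PC=1 idx=1 pred=T actual=N -> ctr[1]=1
Ev 12: PC=3 idx=0 pred=T actual=T -> ctr[0]=3

Answer: 3 1 2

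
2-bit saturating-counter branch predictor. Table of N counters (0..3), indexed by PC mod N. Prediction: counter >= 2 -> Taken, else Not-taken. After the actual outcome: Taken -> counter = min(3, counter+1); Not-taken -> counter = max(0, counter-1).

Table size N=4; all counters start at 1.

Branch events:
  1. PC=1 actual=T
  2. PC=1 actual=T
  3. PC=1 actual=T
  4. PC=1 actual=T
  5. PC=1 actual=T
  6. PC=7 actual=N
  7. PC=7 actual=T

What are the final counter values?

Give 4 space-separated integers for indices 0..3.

Ev 1: PC=1 idx=1 pred=N actual=T -> ctr[1]=2
Ev 2: PC=1 idx=1 pred=T actual=T -> ctr[1]=3
Ev 3: PC=1 idx=1 pred=T actual=T -> ctr[1]=3
Ev 4: PC=1 idx=1 pred=T actual=T -> ctr[1]=3
Ev 5: PC=1 idx=1 pred=T actual=T -> ctr[1]=3
Ev 6: PC=7 idx=3 pred=N actual=N -> ctr[3]=0
Ev 7: PC=7 idx=3 pred=N actual=T -> ctr[3]=1

Answer: 1 3 1 1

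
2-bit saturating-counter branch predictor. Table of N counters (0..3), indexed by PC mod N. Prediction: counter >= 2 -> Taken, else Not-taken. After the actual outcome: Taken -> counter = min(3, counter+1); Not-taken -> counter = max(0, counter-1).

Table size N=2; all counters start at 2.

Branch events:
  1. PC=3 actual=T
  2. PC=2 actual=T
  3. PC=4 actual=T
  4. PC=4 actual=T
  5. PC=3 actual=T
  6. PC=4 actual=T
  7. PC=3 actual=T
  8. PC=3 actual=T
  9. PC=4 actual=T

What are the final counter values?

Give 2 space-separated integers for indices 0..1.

Answer: 3 3

Derivation:
Ev 1: PC=3 idx=1 pred=T actual=T -> ctr[1]=3
Ev 2: PC=2 idx=0 pred=T actual=T -> ctr[0]=3
Ev 3: PC=4 idx=0 pred=T actual=T -> ctr[0]=3
Ev 4: PC=4 idx=0 pred=T actual=T -> ctr[0]=3
Ev 5: PC=3 idx=1 pred=T actual=T -> ctr[1]=3
Ev 6: PC=4 idx=0 pred=T actual=T -> ctr[0]=3
Ev 7: PC=3 idx=1 pred=T actual=T -> ctr[1]=3
Ev 8: PC=3 idx=1 pred=T actual=T -> ctr[1]=3
Ev 9: PC=4 idx=0 pred=T actual=T -> ctr[0]=3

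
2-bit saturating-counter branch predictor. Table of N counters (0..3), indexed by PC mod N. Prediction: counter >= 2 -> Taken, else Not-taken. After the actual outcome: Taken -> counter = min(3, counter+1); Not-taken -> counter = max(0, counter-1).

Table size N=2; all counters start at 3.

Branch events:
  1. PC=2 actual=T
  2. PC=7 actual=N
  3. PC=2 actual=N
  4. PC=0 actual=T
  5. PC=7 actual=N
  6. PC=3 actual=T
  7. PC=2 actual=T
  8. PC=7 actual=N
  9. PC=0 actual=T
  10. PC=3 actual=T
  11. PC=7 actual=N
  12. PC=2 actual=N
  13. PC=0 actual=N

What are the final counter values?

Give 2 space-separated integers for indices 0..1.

Answer: 1 1

Derivation:
Ev 1: PC=2 idx=0 pred=T actual=T -> ctr[0]=3
Ev 2: PC=7 idx=1 pred=T actual=N -> ctr[1]=2
Ev 3: PC=2 idx=0 pred=T actual=N -> ctr[0]=2
Ev 4: PC=0 idx=0 pred=T actual=T -> ctr[0]=3
Ev 5: PC=7 idx=1 pred=T actual=N -> ctr[1]=1
Ev 6: PC=3 idx=1 pred=N actual=T -> ctr[1]=2
Ev 7: PC=2 idx=0 pred=T actual=T -> ctr[0]=3
Ev 8: PC=7 idx=1 pred=T actual=N -> ctr[1]=1
Ev 9: PC=0 idx=0 pred=T actual=T -> ctr[0]=3
Ev 10: PC=3 idx=1 pred=N actual=T -> ctr[1]=2
Ev 11: PC=7 idx=1 pred=T actual=N -> ctr[1]=1
Ev 12: PC=2 idx=0 pred=T actual=N -> ctr[0]=2
Ev 13: PC=0 idx=0 pred=T actual=N -> ctr[0]=1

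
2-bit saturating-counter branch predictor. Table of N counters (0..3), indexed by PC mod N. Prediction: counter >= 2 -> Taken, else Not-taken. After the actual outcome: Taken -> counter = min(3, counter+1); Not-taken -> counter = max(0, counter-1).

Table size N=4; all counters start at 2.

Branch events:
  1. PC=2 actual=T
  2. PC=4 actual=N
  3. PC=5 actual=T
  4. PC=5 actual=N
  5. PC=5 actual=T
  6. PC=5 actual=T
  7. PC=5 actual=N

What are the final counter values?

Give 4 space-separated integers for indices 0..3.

Answer: 1 2 3 2

Derivation:
Ev 1: PC=2 idx=2 pred=T actual=T -> ctr[2]=3
Ev 2: PC=4 idx=0 pred=T actual=N -> ctr[0]=1
Ev 3: PC=5 idx=1 pred=T actual=T -> ctr[1]=3
Ev 4: PC=5 idx=1 pred=T actual=N -> ctr[1]=2
Ev 5: PC=5 idx=1 pred=T actual=T -> ctr[1]=3
Ev 6: PC=5 idx=1 pred=T actual=T -> ctr[1]=3
Ev 7: PC=5 idx=1 pred=T actual=N -> ctr[1]=2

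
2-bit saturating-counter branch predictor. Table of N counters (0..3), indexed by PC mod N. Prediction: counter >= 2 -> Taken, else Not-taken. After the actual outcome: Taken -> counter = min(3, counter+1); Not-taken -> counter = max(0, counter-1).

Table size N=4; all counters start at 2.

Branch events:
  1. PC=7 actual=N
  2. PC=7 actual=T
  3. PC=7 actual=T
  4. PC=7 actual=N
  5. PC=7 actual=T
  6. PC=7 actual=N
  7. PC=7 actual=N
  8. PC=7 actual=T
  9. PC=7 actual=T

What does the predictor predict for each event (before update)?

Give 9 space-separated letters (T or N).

Answer: T N T T T T T N T

Derivation:
Ev 1: PC=7 idx=3 pred=T actual=N -> ctr[3]=1
Ev 2: PC=7 idx=3 pred=N actual=T -> ctr[3]=2
Ev 3: PC=7 idx=3 pred=T actual=T -> ctr[3]=3
Ev 4: PC=7 idx=3 pred=T actual=N -> ctr[3]=2
Ev 5: PC=7 idx=3 pred=T actual=T -> ctr[3]=3
Ev 6: PC=7 idx=3 pred=T actual=N -> ctr[3]=2
Ev 7: PC=7 idx=3 pred=T actual=N -> ctr[3]=1
Ev 8: PC=7 idx=3 pred=N actual=T -> ctr[3]=2
Ev 9: PC=7 idx=3 pred=T actual=T -> ctr[3]=3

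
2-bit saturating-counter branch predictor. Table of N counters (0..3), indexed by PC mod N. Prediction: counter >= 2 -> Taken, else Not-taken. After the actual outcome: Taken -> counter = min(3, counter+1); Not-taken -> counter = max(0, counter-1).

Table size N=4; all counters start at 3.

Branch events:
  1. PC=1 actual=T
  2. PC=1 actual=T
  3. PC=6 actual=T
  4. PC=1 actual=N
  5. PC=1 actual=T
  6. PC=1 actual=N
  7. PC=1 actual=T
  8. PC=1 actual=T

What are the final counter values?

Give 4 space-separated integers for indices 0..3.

Ev 1: PC=1 idx=1 pred=T actual=T -> ctr[1]=3
Ev 2: PC=1 idx=1 pred=T actual=T -> ctr[1]=3
Ev 3: PC=6 idx=2 pred=T actual=T -> ctr[2]=3
Ev 4: PC=1 idx=1 pred=T actual=N -> ctr[1]=2
Ev 5: PC=1 idx=1 pred=T actual=T -> ctr[1]=3
Ev 6: PC=1 idx=1 pred=T actual=N -> ctr[1]=2
Ev 7: PC=1 idx=1 pred=T actual=T -> ctr[1]=3
Ev 8: PC=1 idx=1 pred=T actual=T -> ctr[1]=3

Answer: 3 3 3 3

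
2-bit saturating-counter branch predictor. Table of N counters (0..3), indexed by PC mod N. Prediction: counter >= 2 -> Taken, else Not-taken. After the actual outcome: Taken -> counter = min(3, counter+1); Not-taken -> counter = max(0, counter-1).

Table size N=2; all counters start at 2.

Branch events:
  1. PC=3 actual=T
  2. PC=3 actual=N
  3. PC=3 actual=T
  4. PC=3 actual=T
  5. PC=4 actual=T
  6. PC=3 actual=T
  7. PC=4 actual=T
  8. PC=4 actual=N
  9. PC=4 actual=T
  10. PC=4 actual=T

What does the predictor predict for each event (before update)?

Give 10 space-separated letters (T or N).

Ev 1: PC=3 idx=1 pred=T actual=T -> ctr[1]=3
Ev 2: PC=3 idx=1 pred=T actual=N -> ctr[1]=2
Ev 3: PC=3 idx=1 pred=T actual=T -> ctr[1]=3
Ev 4: PC=3 idx=1 pred=T actual=T -> ctr[1]=3
Ev 5: PC=4 idx=0 pred=T actual=T -> ctr[0]=3
Ev 6: PC=3 idx=1 pred=T actual=T -> ctr[1]=3
Ev 7: PC=4 idx=0 pred=T actual=T -> ctr[0]=3
Ev 8: PC=4 idx=0 pred=T actual=N -> ctr[0]=2
Ev 9: PC=4 idx=0 pred=T actual=T -> ctr[0]=3
Ev 10: PC=4 idx=0 pred=T actual=T -> ctr[0]=3

Answer: T T T T T T T T T T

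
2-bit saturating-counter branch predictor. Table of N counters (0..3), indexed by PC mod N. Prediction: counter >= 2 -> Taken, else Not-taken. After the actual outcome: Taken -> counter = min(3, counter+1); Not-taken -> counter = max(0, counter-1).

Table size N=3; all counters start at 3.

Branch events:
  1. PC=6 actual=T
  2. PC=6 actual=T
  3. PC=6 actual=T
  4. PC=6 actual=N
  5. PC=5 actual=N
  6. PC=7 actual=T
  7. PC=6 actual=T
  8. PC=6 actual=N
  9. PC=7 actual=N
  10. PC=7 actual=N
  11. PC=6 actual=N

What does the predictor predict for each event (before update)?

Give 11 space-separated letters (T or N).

Answer: T T T T T T T T T T T

Derivation:
Ev 1: PC=6 idx=0 pred=T actual=T -> ctr[0]=3
Ev 2: PC=6 idx=0 pred=T actual=T -> ctr[0]=3
Ev 3: PC=6 idx=0 pred=T actual=T -> ctr[0]=3
Ev 4: PC=6 idx=0 pred=T actual=N -> ctr[0]=2
Ev 5: PC=5 idx=2 pred=T actual=N -> ctr[2]=2
Ev 6: PC=7 idx=1 pred=T actual=T -> ctr[1]=3
Ev 7: PC=6 idx=0 pred=T actual=T -> ctr[0]=3
Ev 8: PC=6 idx=0 pred=T actual=N -> ctr[0]=2
Ev 9: PC=7 idx=1 pred=T actual=N -> ctr[1]=2
Ev 10: PC=7 idx=1 pred=T actual=N -> ctr[1]=1
Ev 11: PC=6 idx=0 pred=T actual=N -> ctr[0]=1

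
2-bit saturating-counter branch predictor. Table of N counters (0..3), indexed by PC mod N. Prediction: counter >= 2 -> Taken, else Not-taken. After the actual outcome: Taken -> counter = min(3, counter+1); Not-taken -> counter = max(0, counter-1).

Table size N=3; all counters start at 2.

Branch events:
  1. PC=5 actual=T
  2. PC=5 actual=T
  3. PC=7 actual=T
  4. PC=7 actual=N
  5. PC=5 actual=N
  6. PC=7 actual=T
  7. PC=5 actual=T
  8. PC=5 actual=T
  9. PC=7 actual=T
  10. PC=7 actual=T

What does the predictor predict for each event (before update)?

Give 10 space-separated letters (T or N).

Ev 1: PC=5 idx=2 pred=T actual=T -> ctr[2]=3
Ev 2: PC=5 idx=2 pred=T actual=T -> ctr[2]=3
Ev 3: PC=7 idx=1 pred=T actual=T -> ctr[1]=3
Ev 4: PC=7 idx=1 pred=T actual=N -> ctr[1]=2
Ev 5: PC=5 idx=2 pred=T actual=N -> ctr[2]=2
Ev 6: PC=7 idx=1 pred=T actual=T -> ctr[1]=3
Ev 7: PC=5 idx=2 pred=T actual=T -> ctr[2]=3
Ev 8: PC=5 idx=2 pred=T actual=T -> ctr[2]=3
Ev 9: PC=7 idx=1 pred=T actual=T -> ctr[1]=3
Ev 10: PC=7 idx=1 pred=T actual=T -> ctr[1]=3

Answer: T T T T T T T T T T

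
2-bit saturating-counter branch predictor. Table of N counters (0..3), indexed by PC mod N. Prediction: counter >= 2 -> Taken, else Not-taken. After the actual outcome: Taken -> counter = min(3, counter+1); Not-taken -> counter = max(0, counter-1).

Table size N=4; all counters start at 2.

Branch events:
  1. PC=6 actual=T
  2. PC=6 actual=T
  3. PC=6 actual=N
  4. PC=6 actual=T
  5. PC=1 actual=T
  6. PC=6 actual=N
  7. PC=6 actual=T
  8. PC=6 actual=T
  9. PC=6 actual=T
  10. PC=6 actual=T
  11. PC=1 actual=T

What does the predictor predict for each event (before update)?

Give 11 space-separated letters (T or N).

Ev 1: PC=6 idx=2 pred=T actual=T -> ctr[2]=3
Ev 2: PC=6 idx=2 pred=T actual=T -> ctr[2]=3
Ev 3: PC=6 idx=2 pred=T actual=N -> ctr[2]=2
Ev 4: PC=6 idx=2 pred=T actual=T -> ctr[2]=3
Ev 5: PC=1 idx=1 pred=T actual=T -> ctr[1]=3
Ev 6: PC=6 idx=2 pred=T actual=N -> ctr[2]=2
Ev 7: PC=6 idx=2 pred=T actual=T -> ctr[2]=3
Ev 8: PC=6 idx=2 pred=T actual=T -> ctr[2]=3
Ev 9: PC=6 idx=2 pred=T actual=T -> ctr[2]=3
Ev 10: PC=6 idx=2 pred=T actual=T -> ctr[2]=3
Ev 11: PC=1 idx=1 pred=T actual=T -> ctr[1]=3

Answer: T T T T T T T T T T T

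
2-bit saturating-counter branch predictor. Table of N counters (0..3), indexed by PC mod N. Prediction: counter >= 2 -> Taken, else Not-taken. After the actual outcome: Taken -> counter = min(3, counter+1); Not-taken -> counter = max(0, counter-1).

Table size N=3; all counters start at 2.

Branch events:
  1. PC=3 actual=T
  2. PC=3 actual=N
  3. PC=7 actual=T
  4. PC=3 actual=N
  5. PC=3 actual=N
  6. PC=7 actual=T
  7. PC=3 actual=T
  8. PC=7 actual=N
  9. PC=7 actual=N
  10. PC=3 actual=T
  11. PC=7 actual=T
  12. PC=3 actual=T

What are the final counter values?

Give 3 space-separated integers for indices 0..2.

Ev 1: PC=3 idx=0 pred=T actual=T -> ctr[0]=3
Ev 2: PC=3 idx=0 pred=T actual=N -> ctr[0]=2
Ev 3: PC=7 idx=1 pred=T actual=T -> ctr[1]=3
Ev 4: PC=3 idx=0 pred=T actual=N -> ctr[0]=1
Ev 5: PC=3 idx=0 pred=N actual=N -> ctr[0]=0
Ev 6: PC=7 idx=1 pred=T actual=T -> ctr[1]=3
Ev 7: PC=3 idx=0 pred=N actual=T -> ctr[0]=1
Ev 8: PC=7 idx=1 pred=T actual=N -> ctr[1]=2
Ev 9: PC=7 idx=1 pred=T actual=N -> ctr[1]=1
Ev 10: PC=3 idx=0 pred=N actual=T -> ctr[0]=2
Ev 11: PC=7 idx=1 pred=N actual=T -> ctr[1]=2
Ev 12: PC=3 idx=0 pred=T actual=T -> ctr[0]=3

Answer: 3 2 2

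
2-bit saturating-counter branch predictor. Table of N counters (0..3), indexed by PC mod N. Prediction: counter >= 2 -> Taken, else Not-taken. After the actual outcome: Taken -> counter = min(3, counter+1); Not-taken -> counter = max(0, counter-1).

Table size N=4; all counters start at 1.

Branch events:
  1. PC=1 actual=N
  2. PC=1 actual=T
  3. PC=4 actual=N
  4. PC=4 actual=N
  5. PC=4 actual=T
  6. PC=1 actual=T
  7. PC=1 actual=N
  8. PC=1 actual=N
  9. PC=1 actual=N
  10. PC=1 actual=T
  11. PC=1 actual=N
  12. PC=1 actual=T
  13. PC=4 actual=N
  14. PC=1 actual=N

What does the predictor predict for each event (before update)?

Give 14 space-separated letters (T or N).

Answer: N N N N N N T N N N N N N N

Derivation:
Ev 1: PC=1 idx=1 pred=N actual=N -> ctr[1]=0
Ev 2: PC=1 idx=1 pred=N actual=T -> ctr[1]=1
Ev 3: PC=4 idx=0 pred=N actual=N -> ctr[0]=0
Ev 4: PC=4 idx=0 pred=N actual=N -> ctr[0]=0
Ev 5: PC=4 idx=0 pred=N actual=T -> ctr[0]=1
Ev 6: PC=1 idx=1 pred=N actual=T -> ctr[1]=2
Ev 7: PC=1 idx=1 pred=T actual=N -> ctr[1]=1
Ev 8: PC=1 idx=1 pred=N actual=N -> ctr[1]=0
Ev 9: PC=1 idx=1 pred=N actual=N -> ctr[1]=0
Ev 10: PC=1 idx=1 pred=N actual=T -> ctr[1]=1
Ev 11: PC=1 idx=1 pred=N actual=N -> ctr[1]=0
Ev 12: PC=1 idx=1 pred=N actual=T -> ctr[1]=1
Ev 13: PC=4 idx=0 pred=N actual=N -> ctr[0]=0
Ev 14: PC=1 idx=1 pred=N actual=N -> ctr[1]=0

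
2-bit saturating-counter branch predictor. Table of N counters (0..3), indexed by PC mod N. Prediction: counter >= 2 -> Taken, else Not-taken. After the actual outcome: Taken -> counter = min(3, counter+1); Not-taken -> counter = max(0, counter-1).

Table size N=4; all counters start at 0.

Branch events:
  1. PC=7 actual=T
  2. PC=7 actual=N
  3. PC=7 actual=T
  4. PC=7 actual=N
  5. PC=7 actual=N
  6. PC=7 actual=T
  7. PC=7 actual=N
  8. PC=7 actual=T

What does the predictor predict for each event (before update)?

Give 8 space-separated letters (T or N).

Ev 1: PC=7 idx=3 pred=N actual=T -> ctr[3]=1
Ev 2: PC=7 idx=3 pred=N actual=N -> ctr[3]=0
Ev 3: PC=7 idx=3 pred=N actual=T -> ctr[3]=1
Ev 4: PC=7 idx=3 pred=N actual=N -> ctr[3]=0
Ev 5: PC=7 idx=3 pred=N actual=N -> ctr[3]=0
Ev 6: PC=7 idx=3 pred=N actual=T -> ctr[3]=1
Ev 7: PC=7 idx=3 pred=N actual=N -> ctr[3]=0
Ev 8: PC=7 idx=3 pred=N actual=T -> ctr[3]=1

Answer: N N N N N N N N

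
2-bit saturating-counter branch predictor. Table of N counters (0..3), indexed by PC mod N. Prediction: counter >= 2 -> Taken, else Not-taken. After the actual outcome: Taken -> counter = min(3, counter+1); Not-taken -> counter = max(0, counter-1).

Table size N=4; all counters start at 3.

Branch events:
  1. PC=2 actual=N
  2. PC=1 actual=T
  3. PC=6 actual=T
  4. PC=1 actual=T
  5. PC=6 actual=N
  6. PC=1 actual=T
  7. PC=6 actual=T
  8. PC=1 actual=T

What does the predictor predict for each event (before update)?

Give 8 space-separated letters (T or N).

Ev 1: PC=2 idx=2 pred=T actual=N -> ctr[2]=2
Ev 2: PC=1 idx=1 pred=T actual=T -> ctr[1]=3
Ev 3: PC=6 idx=2 pred=T actual=T -> ctr[2]=3
Ev 4: PC=1 idx=1 pred=T actual=T -> ctr[1]=3
Ev 5: PC=6 idx=2 pred=T actual=N -> ctr[2]=2
Ev 6: PC=1 idx=1 pred=T actual=T -> ctr[1]=3
Ev 7: PC=6 idx=2 pred=T actual=T -> ctr[2]=3
Ev 8: PC=1 idx=1 pred=T actual=T -> ctr[1]=3

Answer: T T T T T T T T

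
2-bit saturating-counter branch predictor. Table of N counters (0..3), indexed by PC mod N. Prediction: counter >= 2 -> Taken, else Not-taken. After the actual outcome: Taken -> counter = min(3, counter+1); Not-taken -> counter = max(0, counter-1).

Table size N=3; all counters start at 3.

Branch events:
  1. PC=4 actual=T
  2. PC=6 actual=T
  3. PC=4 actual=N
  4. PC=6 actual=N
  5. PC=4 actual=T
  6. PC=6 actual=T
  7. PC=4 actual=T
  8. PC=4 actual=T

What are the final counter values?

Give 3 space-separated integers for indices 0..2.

Answer: 3 3 3

Derivation:
Ev 1: PC=4 idx=1 pred=T actual=T -> ctr[1]=3
Ev 2: PC=6 idx=0 pred=T actual=T -> ctr[0]=3
Ev 3: PC=4 idx=1 pred=T actual=N -> ctr[1]=2
Ev 4: PC=6 idx=0 pred=T actual=N -> ctr[0]=2
Ev 5: PC=4 idx=1 pred=T actual=T -> ctr[1]=3
Ev 6: PC=6 idx=0 pred=T actual=T -> ctr[0]=3
Ev 7: PC=4 idx=1 pred=T actual=T -> ctr[1]=3
Ev 8: PC=4 idx=1 pred=T actual=T -> ctr[1]=3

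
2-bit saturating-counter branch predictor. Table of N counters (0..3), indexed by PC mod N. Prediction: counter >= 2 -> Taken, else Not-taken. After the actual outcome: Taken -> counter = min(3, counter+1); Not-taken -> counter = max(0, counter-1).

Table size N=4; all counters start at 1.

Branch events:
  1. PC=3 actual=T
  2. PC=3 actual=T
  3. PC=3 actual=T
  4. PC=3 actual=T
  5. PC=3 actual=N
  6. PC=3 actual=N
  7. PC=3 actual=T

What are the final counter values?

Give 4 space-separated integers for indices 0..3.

Answer: 1 1 1 2

Derivation:
Ev 1: PC=3 idx=3 pred=N actual=T -> ctr[3]=2
Ev 2: PC=3 idx=3 pred=T actual=T -> ctr[3]=3
Ev 3: PC=3 idx=3 pred=T actual=T -> ctr[3]=3
Ev 4: PC=3 idx=3 pred=T actual=T -> ctr[3]=3
Ev 5: PC=3 idx=3 pred=T actual=N -> ctr[3]=2
Ev 6: PC=3 idx=3 pred=T actual=N -> ctr[3]=1
Ev 7: PC=3 idx=3 pred=N actual=T -> ctr[3]=2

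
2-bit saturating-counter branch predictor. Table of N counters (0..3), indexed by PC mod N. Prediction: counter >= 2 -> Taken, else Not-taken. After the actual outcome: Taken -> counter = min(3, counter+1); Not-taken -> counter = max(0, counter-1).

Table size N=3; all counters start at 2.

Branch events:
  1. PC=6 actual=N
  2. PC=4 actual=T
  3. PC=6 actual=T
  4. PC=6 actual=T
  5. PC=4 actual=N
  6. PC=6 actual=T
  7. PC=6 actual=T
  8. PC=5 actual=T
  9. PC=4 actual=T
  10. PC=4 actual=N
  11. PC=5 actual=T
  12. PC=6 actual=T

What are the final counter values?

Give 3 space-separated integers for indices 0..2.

Ev 1: PC=6 idx=0 pred=T actual=N -> ctr[0]=1
Ev 2: PC=4 idx=1 pred=T actual=T -> ctr[1]=3
Ev 3: PC=6 idx=0 pred=N actual=T -> ctr[0]=2
Ev 4: PC=6 idx=0 pred=T actual=T -> ctr[0]=3
Ev 5: PC=4 idx=1 pred=T actual=N -> ctr[1]=2
Ev 6: PC=6 idx=0 pred=T actual=T -> ctr[0]=3
Ev 7: PC=6 idx=0 pred=T actual=T -> ctr[0]=3
Ev 8: PC=5 idx=2 pred=T actual=T -> ctr[2]=3
Ev 9: PC=4 idx=1 pred=T actual=T -> ctr[1]=3
Ev 10: PC=4 idx=1 pred=T actual=N -> ctr[1]=2
Ev 11: PC=5 idx=2 pred=T actual=T -> ctr[2]=3
Ev 12: PC=6 idx=0 pred=T actual=T -> ctr[0]=3

Answer: 3 2 3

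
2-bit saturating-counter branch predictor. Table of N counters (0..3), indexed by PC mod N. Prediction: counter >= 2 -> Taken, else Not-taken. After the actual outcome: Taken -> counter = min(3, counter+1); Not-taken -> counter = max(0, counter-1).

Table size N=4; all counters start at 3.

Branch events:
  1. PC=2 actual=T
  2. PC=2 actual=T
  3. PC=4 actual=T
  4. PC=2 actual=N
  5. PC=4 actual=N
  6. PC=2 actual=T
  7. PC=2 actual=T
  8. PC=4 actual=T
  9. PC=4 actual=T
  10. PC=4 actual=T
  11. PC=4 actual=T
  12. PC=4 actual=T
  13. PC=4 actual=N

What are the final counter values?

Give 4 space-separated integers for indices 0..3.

Ev 1: PC=2 idx=2 pred=T actual=T -> ctr[2]=3
Ev 2: PC=2 idx=2 pred=T actual=T -> ctr[2]=3
Ev 3: PC=4 idx=0 pred=T actual=T -> ctr[0]=3
Ev 4: PC=2 idx=2 pred=T actual=N -> ctr[2]=2
Ev 5: PC=4 idx=0 pred=T actual=N -> ctr[0]=2
Ev 6: PC=2 idx=2 pred=T actual=T -> ctr[2]=3
Ev 7: PC=2 idx=2 pred=T actual=T -> ctr[2]=3
Ev 8: PC=4 idx=0 pred=T actual=T -> ctr[0]=3
Ev 9: PC=4 idx=0 pred=T actual=T -> ctr[0]=3
Ev 10: PC=4 idx=0 pred=T actual=T -> ctr[0]=3
Ev 11: PC=4 idx=0 pred=T actual=T -> ctr[0]=3
Ev 12: PC=4 idx=0 pred=T actual=T -> ctr[0]=3
Ev 13: PC=4 idx=0 pred=T actual=N -> ctr[0]=2

Answer: 2 3 3 3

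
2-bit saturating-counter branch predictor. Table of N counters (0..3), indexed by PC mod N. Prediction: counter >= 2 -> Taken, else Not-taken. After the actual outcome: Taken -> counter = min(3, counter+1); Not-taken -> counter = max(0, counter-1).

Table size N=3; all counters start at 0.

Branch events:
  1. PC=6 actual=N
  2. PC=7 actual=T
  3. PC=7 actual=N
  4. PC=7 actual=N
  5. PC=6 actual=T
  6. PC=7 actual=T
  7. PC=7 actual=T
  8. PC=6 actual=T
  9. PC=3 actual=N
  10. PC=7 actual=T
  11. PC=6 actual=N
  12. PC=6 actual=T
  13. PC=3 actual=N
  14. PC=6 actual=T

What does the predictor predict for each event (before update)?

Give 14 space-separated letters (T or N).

Answer: N N N N N N N N T T N N N N

Derivation:
Ev 1: PC=6 idx=0 pred=N actual=N -> ctr[0]=0
Ev 2: PC=7 idx=1 pred=N actual=T -> ctr[1]=1
Ev 3: PC=7 idx=1 pred=N actual=N -> ctr[1]=0
Ev 4: PC=7 idx=1 pred=N actual=N -> ctr[1]=0
Ev 5: PC=6 idx=0 pred=N actual=T -> ctr[0]=1
Ev 6: PC=7 idx=1 pred=N actual=T -> ctr[1]=1
Ev 7: PC=7 idx=1 pred=N actual=T -> ctr[1]=2
Ev 8: PC=6 idx=0 pred=N actual=T -> ctr[0]=2
Ev 9: PC=3 idx=0 pred=T actual=N -> ctr[0]=1
Ev 10: PC=7 idx=1 pred=T actual=T -> ctr[1]=3
Ev 11: PC=6 idx=0 pred=N actual=N -> ctr[0]=0
Ev 12: PC=6 idx=0 pred=N actual=T -> ctr[0]=1
Ev 13: PC=3 idx=0 pred=N actual=N -> ctr[0]=0
Ev 14: PC=6 idx=0 pred=N actual=T -> ctr[0]=1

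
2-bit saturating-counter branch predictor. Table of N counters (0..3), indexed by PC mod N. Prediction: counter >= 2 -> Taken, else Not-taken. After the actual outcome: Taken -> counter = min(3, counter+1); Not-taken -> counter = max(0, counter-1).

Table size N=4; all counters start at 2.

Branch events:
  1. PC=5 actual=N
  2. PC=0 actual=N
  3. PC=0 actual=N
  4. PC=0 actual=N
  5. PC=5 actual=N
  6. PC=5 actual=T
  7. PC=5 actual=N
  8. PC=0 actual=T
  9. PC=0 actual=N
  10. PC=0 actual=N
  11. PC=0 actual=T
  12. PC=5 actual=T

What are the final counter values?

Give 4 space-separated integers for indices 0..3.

Ev 1: PC=5 idx=1 pred=T actual=N -> ctr[1]=1
Ev 2: PC=0 idx=0 pred=T actual=N -> ctr[0]=1
Ev 3: PC=0 idx=0 pred=N actual=N -> ctr[0]=0
Ev 4: PC=0 idx=0 pred=N actual=N -> ctr[0]=0
Ev 5: PC=5 idx=1 pred=N actual=N -> ctr[1]=0
Ev 6: PC=5 idx=1 pred=N actual=T -> ctr[1]=1
Ev 7: PC=5 idx=1 pred=N actual=N -> ctr[1]=0
Ev 8: PC=0 idx=0 pred=N actual=T -> ctr[0]=1
Ev 9: PC=0 idx=0 pred=N actual=N -> ctr[0]=0
Ev 10: PC=0 idx=0 pred=N actual=N -> ctr[0]=0
Ev 11: PC=0 idx=0 pred=N actual=T -> ctr[0]=1
Ev 12: PC=5 idx=1 pred=N actual=T -> ctr[1]=1

Answer: 1 1 2 2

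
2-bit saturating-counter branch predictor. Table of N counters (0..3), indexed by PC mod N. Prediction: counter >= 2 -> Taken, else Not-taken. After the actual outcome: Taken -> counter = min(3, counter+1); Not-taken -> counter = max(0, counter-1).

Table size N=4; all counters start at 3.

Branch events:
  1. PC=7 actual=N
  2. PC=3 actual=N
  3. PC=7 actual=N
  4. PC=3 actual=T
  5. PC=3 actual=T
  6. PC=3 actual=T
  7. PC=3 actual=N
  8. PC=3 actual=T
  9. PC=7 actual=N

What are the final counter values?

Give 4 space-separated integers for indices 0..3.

Ev 1: PC=7 idx=3 pred=T actual=N -> ctr[3]=2
Ev 2: PC=3 idx=3 pred=T actual=N -> ctr[3]=1
Ev 3: PC=7 idx=3 pred=N actual=N -> ctr[3]=0
Ev 4: PC=3 idx=3 pred=N actual=T -> ctr[3]=1
Ev 5: PC=3 idx=3 pred=N actual=T -> ctr[3]=2
Ev 6: PC=3 idx=3 pred=T actual=T -> ctr[3]=3
Ev 7: PC=3 idx=3 pred=T actual=N -> ctr[3]=2
Ev 8: PC=3 idx=3 pred=T actual=T -> ctr[3]=3
Ev 9: PC=7 idx=3 pred=T actual=N -> ctr[3]=2

Answer: 3 3 3 2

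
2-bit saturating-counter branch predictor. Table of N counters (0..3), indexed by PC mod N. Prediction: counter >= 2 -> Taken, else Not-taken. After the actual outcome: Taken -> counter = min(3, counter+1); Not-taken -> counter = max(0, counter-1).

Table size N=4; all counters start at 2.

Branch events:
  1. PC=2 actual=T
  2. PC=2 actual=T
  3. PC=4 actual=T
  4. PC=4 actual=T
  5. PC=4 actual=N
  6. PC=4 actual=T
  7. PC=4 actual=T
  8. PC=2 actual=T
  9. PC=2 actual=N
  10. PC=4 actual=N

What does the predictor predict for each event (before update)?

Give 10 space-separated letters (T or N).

Ev 1: PC=2 idx=2 pred=T actual=T -> ctr[2]=3
Ev 2: PC=2 idx=2 pred=T actual=T -> ctr[2]=3
Ev 3: PC=4 idx=0 pred=T actual=T -> ctr[0]=3
Ev 4: PC=4 idx=0 pred=T actual=T -> ctr[0]=3
Ev 5: PC=4 idx=0 pred=T actual=N -> ctr[0]=2
Ev 6: PC=4 idx=0 pred=T actual=T -> ctr[0]=3
Ev 7: PC=4 idx=0 pred=T actual=T -> ctr[0]=3
Ev 8: PC=2 idx=2 pred=T actual=T -> ctr[2]=3
Ev 9: PC=2 idx=2 pred=T actual=N -> ctr[2]=2
Ev 10: PC=4 idx=0 pred=T actual=N -> ctr[0]=2

Answer: T T T T T T T T T T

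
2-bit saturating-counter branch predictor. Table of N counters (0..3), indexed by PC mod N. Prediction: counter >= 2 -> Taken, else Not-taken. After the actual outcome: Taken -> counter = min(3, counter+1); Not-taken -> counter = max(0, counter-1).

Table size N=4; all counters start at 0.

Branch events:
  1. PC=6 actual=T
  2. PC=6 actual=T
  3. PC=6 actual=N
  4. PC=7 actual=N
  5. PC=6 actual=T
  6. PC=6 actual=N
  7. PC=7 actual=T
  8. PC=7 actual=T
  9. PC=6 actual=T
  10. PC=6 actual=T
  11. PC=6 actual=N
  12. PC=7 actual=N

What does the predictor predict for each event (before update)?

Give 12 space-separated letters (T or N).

Ev 1: PC=6 idx=2 pred=N actual=T -> ctr[2]=1
Ev 2: PC=6 idx=2 pred=N actual=T -> ctr[2]=2
Ev 3: PC=6 idx=2 pred=T actual=N -> ctr[2]=1
Ev 4: PC=7 idx=3 pred=N actual=N -> ctr[3]=0
Ev 5: PC=6 idx=2 pred=N actual=T -> ctr[2]=2
Ev 6: PC=6 idx=2 pred=T actual=N -> ctr[2]=1
Ev 7: PC=7 idx=3 pred=N actual=T -> ctr[3]=1
Ev 8: PC=7 idx=3 pred=N actual=T -> ctr[3]=2
Ev 9: PC=6 idx=2 pred=N actual=T -> ctr[2]=2
Ev 10: PC=6 idx=2 pred=T actual=T -> ctr[2]=3
Ev 11: PC=6 idx=2 pred=T actual=N -> ctr[2]=2
Ev 12: PC=7 idx=3 pred=T actual=N -> ctr[3]=1

Answer: N N T N N T N N N T T T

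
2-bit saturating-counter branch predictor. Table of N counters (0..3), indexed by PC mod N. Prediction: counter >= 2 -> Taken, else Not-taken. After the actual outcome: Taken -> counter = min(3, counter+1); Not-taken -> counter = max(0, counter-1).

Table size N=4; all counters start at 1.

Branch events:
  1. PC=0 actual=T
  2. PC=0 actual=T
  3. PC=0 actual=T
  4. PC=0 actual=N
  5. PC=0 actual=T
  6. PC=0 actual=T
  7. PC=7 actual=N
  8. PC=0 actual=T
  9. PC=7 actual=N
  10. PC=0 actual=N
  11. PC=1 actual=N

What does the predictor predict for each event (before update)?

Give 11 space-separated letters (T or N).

Answer: N T T T T T N T N T N

Derivation:
Ev 1: PC=0 idx=0 pred=N actual=T -> ctr[0]=2
Ev 2: PC=0 idx=0 pred=T actual=T -> ctr[0]=3
Ev 3: PC=0 idx=0 pred=T actual=T -> ctr[0]=3
Ev 4: PC=0 idx=0 pred=T actual=N -> ctr[0]=2
Ev 5: PC=0 idx=0 pred=T actual=T -> ctr[0]=3
Ev 6: PC=0 idx=0 pred=T actual=T -> ctr[0]=3
Ev 7: PC=7 idx=3 pred=N actual=N -> ctr[3]=0
Ev 8: PC=0 idx=0 pred=T actual=T -> ctr[0]=3
Ev 9: PC=7 idx=3 pred=N actual=N -> ctr[3]=0
Ev 10: PC=0 idx=0 pred=T actual=N -> ctr[0]=2
Ev 11: PC=1 idx=1 pred=N actual=N -> ctr[1]=0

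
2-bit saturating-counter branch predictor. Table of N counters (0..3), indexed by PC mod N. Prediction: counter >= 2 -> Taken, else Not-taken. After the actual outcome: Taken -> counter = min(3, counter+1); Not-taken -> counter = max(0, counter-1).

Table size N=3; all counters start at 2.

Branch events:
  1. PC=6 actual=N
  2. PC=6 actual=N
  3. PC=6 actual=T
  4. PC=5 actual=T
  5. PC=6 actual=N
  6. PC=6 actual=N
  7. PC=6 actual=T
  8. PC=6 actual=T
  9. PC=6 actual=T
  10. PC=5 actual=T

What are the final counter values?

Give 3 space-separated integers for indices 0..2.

Answer: 3 2 3

Derivation:
Ev 1: PC=6 idx=0 pred=T actual=N -> ctr[0]=1
Ev 2: PC=6 idx=0 pred=N actual=N -> ctr[0]=0
Ev 3: PC=6 idx=0 pred=N actual=T -> ctr[0]=1
Ev 4: PC=5 idx=2 pred=T actual=T -> ctr[2]=3
Ev 5: PC=6 idx=0 pred=N actual=N -> ctr[0]=0
Ev 6: PC=6 idx=0 pred=N actual=N -> ctr[0]=0
Ev 7: PC=6 idx=0 pred=N actual=T -> ctr[0]=1
Ev 8: PC=6 idx=0 pred=N actual=T -> ctr[0]=2
Ev 9: PC=6 idx=0 pred=T actual=T -> ctr[0]=3
Ev 10: PC=5 idx=2 pred=T actual=T -> ctr[2]=3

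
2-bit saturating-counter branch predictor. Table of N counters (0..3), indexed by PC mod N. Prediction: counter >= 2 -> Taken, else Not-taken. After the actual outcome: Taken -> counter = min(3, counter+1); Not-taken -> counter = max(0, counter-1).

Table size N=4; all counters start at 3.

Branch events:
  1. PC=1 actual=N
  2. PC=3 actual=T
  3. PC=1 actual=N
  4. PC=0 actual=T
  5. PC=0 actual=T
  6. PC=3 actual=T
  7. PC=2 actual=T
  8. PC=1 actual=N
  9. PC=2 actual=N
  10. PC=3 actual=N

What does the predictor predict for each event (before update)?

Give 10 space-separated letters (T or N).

Ev 1: PC=1 idx=1 pred=T actual=N -> ctr[1]=2
Ev 2: PC=3 idx=3 pred=T actual=T -> ctr[3]=3
Ev 3: PC=1 idx=1 pred=T actual=N -> ctr[1]=1
Ev 4: PC=0 idx=0 pred=T actual=T -> ctr[0]=3
Ev 5: PC=0 idx=0 pred=T actual=T -> ctr[0]=3
Ev 6: PC=3 idx=3 pred=T actual=T -> ctr[3]=3
Ev 7: PC=2 idx=2 pred=T actual=T -> ctr[2]=3
Ev 8: PC=1 idx=1 pred=N actual=N -> ctr[1]=0
Ev 9: PC=2 idx=2 pred=T actual=N -> ctr[2]=2
Ev 10: PC=3 idx=3 pred=T actual=N -> ctr[3]=2

Answer: T T T T T T T N T T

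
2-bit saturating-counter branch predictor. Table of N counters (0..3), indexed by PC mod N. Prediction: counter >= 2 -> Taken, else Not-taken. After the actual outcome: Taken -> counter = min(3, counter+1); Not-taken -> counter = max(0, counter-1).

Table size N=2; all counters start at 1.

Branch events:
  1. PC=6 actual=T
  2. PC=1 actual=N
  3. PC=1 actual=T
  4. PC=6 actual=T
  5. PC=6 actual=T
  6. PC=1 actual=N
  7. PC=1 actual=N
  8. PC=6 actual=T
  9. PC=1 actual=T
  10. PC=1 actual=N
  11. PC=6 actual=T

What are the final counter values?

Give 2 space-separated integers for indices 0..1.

Ev 1: PC=6 idx=0 pred=N actual=T -> ctr[0]=2
Ev 2: PC=1 idx=1 pred=N actual=N -> ctr[1]=0
Ev 3: PC=1 idx=1 pred=N actual=T -> ctr[1]=1
Ev 4: PC=6 idx=0 pred=T actual=T -> ctr[0]=3
Ev 5: PC=6 idx=0 pred=T actual=T -> ctr[0]=3
Ev 6: PC=1 idx=1 pred=N actual=N -> ctr[1]=0
Ev 7: PC=1 idx=1 pred=N actual=N -> ctr[1]=0
Ev 8: PC=6 idx=0 pred=T actual=T -> ctr[0]=3
Ev 9: PC=1 idx=1 pred=N actual=T -> ctr[1]=1
Ev 10: PC=1 idx=1 pred=N actual=N -> ctr[1]=0
Ev 11: PC=6 idx=0 pred=T actual=T -> ctr[0]=3

Answer: 3 0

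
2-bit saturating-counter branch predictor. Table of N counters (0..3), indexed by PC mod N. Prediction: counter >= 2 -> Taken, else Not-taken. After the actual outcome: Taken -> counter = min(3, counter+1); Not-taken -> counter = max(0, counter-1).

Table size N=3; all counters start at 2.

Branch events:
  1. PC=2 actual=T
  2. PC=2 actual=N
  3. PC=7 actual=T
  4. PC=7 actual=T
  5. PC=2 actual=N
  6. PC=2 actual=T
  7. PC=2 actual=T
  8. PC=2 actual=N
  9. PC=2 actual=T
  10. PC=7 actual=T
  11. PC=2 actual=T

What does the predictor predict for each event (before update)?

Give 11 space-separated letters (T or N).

Ev 1: PC=2 idx=2 pred=T actual=T -> ctr[2]=3
Ev 2: PC=2 idx=2 pred=T actual=N -> ctr[2]=2
Ev 3: PC=7 idx=1 pred=T actual=T -> ctr[1]=3
Ev 4: PC=7 idx=1 pred=T actual=T -> ctr[1]=3
Ev 5: PC=2 idx=2 pred=T actual=N -> ctr[2]=1
Ev 6: PC=2 idx=2 pred=N actual=T -> ctr[2]=2
Ev 7: PC=2 idx=2 pred=T actual=T -> ctr[2]=3
Ev 8: PC=2 idx=2 pred=T actual=N -> ctr[2]=2
Ev 9: PC=2 idx=2 pred=T actual=T -> ctr[2]=3
Ev 10: PC=7 idx=1 pred=T actual=T -> ctr[1]=3
Ev 11: PC=2 idx=2 pred=T actual=T -> ctr[2]=3

Answer: T T T T T N T T T T T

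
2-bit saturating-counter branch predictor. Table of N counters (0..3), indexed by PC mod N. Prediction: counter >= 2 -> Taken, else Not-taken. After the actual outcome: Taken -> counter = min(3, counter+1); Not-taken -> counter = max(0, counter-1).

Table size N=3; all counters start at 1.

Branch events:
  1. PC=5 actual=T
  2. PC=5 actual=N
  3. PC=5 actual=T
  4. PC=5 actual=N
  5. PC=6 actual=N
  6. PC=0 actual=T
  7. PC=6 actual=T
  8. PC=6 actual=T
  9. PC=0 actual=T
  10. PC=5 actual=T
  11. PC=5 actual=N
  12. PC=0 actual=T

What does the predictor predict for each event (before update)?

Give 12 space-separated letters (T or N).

Ev 1: PC=5 idx=2 pred=N actual=T -> ctr[2]=2
Ev 2: PC=5 idx=2 pred=T actual=N -> ctr[2]=1
Ev 3: PC=5 idx=2 pred=N actual=T -> ctr[2]=2
Ev 4: PC=5 idx=2 pred=T actual=N -> ctr[2]=1
Ev 5: PC=6 idx=0 pred=N actual=N -> ctr[0]=0
Ev 6: PC=0 idx=0 pred=N actual=T -> ctr[0]=1
Ev 7: PC=6 idx=0 pred=N actual=T -> ctr[0]=2
Ev 8: PC=6 idx=0 pred=T actual=T -> ctr[0]=3
Ev 9: PC=0 idx=0 pred=T actual=T -> ctr[0]=3
Ev 10: PC=5 idx=2 pred=N actual=T -> ctr[2]=2
Ev 11: PC=5 idx=2 pred=T actual=N -> ctr[2]=1
Ev 12: PC=0 idx=0 pred=T actual=T -> ctr[0]=3

Answer: N T N T N N N T T N T T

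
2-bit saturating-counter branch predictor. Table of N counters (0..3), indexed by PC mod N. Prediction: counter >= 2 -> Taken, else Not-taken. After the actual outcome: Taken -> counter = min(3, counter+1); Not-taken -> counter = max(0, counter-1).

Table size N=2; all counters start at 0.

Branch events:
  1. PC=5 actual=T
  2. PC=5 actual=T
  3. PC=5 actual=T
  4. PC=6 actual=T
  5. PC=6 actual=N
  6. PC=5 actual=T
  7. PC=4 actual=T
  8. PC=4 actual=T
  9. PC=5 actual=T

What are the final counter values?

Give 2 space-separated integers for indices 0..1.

Ev 1: PC=5 idx=1 pred=N actual=T -> ctr[1]=1
Ev 2: PC=5 idx=1 pred=N actual=T -> ctr[1]=2
Ev 3: PC=5 idx=1 pred=T actual=T -> ctr[1]=3
Ev 4: PC=6 idx=0 pred=N actual=T -> ctr[0]=1
Ev 5: PC=6 idx=0 pred=N actual=N -> ctr[0]=0
Ev 6: PC=5 idx=1 pred=T actual=T -> ctr[1]=3
Ev 7: PC=4 idx=0 pred=N actual=T -> ctr[0]=1
Ev 8: PC=4 idx=0 pred=N actual=T -> ctr[0]=2
Ev 9: PC=5 idx=1 pred=T actual=T -> ctr[1]=3

Answer: 2 3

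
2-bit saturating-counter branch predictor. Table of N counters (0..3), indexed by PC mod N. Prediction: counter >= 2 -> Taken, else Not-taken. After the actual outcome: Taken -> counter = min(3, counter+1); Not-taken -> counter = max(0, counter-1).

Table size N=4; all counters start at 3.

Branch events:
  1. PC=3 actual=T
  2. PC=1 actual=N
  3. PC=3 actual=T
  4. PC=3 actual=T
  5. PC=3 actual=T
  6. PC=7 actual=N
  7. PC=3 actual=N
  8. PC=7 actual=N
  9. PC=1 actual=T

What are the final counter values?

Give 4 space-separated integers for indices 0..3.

Answer: 3 3 3 0

Derivation:
Ev 1: PC=3 idx=3 pred=T actual=T -> ctr[3]=3
Ev 2: PC=1 idx=1 pred=T actual=N -> ctr[1]=2
Ev 3: PC=3 idx=3 pred=T actual=T -> ctr[3]=3
Ev 4: PC=3 idx=3 pred=T actual=T -> ctr[3]=3
Ev 5: PC=3 idx=3 pred=T actual=T -> ctr[3]=3
Ev 6: PC=7 idx=3 pred=T actual=N -> ctr[3]=2
Ev 7: PC=3 idx=3 pred=T actual=N -> ctr[3]=1
Ev 8: PC=7 idx=3 pred=N actual=N -> ctr[3]=0
Ev 9: PC=1 idx=1 pred=T actual=T -> ctr[1]=3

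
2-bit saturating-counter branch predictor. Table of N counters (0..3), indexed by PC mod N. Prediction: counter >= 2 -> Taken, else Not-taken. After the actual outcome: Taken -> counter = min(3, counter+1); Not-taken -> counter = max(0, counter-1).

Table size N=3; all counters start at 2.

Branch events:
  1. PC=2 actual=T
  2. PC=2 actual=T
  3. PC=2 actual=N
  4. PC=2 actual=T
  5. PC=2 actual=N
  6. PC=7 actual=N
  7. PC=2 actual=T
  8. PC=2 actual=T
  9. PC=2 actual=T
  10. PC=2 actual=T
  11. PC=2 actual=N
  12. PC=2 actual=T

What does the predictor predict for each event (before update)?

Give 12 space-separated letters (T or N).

Ev 1: PC=2 idx=2 pred=T actual=T -> ctr[2]=3
Ev 2: PC=2 idx=2 pred=T actual=T -> ctr[2]=3
Ev 3: PC=2 idx=2 pred=T actual=N -> ctr[2]=2
Ev 4: PC=2 idx=2 pred=T actual=T -> ctr[2]=3
Ev 5: PC=2 idx=2 pred=T actual=N -> ctr[2]=2
Ev 6: PC=7 idx=1 pred=T actual=N -> ctr[1]=1
Ev 7: PC=2 idx=2 pred=T actual=T -> ctr[2]=3
Ev 8: PC=2 idx=2 pred=T actual=T -> ctr[2]=3
Ev 9: PC=2 idx=2 pred=T actual=T -> ctr[2]=3
Ev 10: PC=2 idx=2 pred=T actual=T -> ctr[2]=3
Ev 11: PC=2 idx=2 pred=T actual=N -> ctr[2]=2
Ev 12: PC=2 idx=2 pred=T actual=T -> ctr[2]=3

Answer: T T T T T T T T T T T T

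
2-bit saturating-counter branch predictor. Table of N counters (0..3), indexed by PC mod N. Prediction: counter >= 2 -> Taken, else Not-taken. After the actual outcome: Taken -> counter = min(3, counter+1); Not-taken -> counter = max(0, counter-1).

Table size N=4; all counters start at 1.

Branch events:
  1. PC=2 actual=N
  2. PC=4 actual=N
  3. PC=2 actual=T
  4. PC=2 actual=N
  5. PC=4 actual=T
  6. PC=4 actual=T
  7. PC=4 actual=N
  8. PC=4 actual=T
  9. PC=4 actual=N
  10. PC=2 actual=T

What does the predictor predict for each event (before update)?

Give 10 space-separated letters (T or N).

Answer: N N N N N N T N T N

Derivation:
Ev 1: PC=2 idx=2 pred=N actual=N -> ctr[2]=0
Ev 2: PC=4 idx=0 pred=N actual=N -> ctr[0]=0
Ev 3: PC=2 idx=2 pred=N actual=T -> ctr[2]=1
Ev 4: PC=2 idx=2 pred=N actual=N -> ctr[2]=0
Ev 5: PC=4 idx=0 pred=N actual=T -> ctr[0]=1
Ev 6: PC=4 idx=0 pred=N actual=T -> ctr[0]=2
Ev 7: PC=4 idx=0 pred=T actual=N -> ctr[0]=1
Ev 8: PC=4 idx=0 pred=N actual=T -> ctr[0]=2
Ev 9: PC=4 idx=0 pred=T actual=N -> ctr[0]=1
Ev 10: PC=2 idx=2 pred=N actual=T -> ctr[2]=1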